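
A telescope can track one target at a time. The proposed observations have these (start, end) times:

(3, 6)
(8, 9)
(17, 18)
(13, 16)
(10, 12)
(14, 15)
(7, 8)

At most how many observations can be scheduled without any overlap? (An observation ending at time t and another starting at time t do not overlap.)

Order by finish time; keep every interval that doesn't clash with the previous kept one.
By end time: (3,6), (7,8), (8,9), (10,12), (14,15), (13,16), (17,18).
Pick (3,6); next start ≥ 6 → (7,8); next start ≥ 8 → (8,9); next start ≥ 9 → (10,12); next start ≥ 12 → (14,15); next start ≥ 15 → (17,18).
Selected 6 observations.

6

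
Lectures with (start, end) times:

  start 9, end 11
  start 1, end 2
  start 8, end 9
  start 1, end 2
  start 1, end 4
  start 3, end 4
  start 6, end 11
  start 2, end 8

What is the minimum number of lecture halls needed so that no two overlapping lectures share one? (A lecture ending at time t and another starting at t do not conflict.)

Events (time:±→running): 1:+→1 1:+→2 1:+→3 … peak 3.

3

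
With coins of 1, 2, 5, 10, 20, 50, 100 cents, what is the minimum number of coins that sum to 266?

Greedy: take as many of the largest coin as possible, then repeat with the remainder.
266 = 2×100 + 1×50 + 1×10 + 1×5 + 1×1
Total coins = 2 + 1 + 1 + 1 + 1 = 6

6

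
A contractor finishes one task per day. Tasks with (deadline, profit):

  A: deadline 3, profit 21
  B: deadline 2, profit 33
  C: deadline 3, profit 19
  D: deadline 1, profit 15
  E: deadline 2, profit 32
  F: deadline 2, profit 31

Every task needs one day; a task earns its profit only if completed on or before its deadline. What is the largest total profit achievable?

86

By profit: B(d2,33), E(d2,32), F(d2,31), A(d3,21), C(d3,19), D(d1,15)
B→slot 2; E→slot 1; F skipped; A→slot 3; C skipped; D skipped.
Profit = 32 + 33 + 21 = 86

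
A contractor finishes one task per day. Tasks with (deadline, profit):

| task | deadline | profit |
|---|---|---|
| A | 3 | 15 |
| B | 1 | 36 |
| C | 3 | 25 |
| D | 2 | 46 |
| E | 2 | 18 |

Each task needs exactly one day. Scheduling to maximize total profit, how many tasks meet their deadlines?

3

Sort by profit descending; place each in the latest free slot ≤ its deadline.
Profit order: D=46 B=36 C=25 E=18 A=15
Assign: D→slot 2, B→slot 1, C→slot 3, E skipped, A skipped.
Slots: [1:B] [2:D] [3:C]
3 of 5 scheduled.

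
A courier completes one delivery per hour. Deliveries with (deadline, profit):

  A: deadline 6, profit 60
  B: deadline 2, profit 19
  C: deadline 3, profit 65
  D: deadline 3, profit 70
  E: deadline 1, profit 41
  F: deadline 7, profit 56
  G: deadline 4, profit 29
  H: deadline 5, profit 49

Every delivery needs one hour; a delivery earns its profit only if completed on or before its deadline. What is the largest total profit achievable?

Profit order: D=70 C=65 A=60 F=56 H=49 E=41 G=29 B=19
Assign: D→slot 3, C→slot 2, A→slot 6, F→slot 7, H→slot 5, E→slot 1, G→slot 4, B skipped.
Slots: [1:E] [2:C] [3:D] [4:G] [5:H] [6:A] [7:F]
Profit = 41 + 65 + 70 + 29 + 49 + 60 + 56 = 370

370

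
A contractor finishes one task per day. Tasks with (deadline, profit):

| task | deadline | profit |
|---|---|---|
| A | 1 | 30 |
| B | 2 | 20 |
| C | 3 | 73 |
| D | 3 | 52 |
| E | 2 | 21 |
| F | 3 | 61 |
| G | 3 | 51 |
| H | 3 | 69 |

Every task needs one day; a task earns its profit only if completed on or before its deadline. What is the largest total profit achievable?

Take jobs in profit order; each goes to the latest open slot no later than its deadline.
Profit order: C=73 H=69 F=61 D=52 G=51 A=30 E=21 B=20
Assign: C→slot 3, H→slot 2, F→slot 1, D skipped, G skipped, A skipped, E skipped, B skipped.
Slots: [1:F] [2:H] [3:C]
Profit = 61 + 69 + 73 = 203

203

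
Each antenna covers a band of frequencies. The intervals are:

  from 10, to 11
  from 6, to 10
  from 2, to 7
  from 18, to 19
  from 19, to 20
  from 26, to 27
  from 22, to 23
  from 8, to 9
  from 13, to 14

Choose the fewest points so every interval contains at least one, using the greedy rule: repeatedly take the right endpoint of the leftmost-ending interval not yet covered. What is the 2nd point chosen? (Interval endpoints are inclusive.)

9

Sort by right endpoint; whenever an interval is uncovered, place a point at its right end.
By right end: [2,7]  [8,9]  [6,10]  [10,11]  [13,14]  [18,19]  [19,20]  [22,23]  [26,27]
[2,7] uncovered → point at 7; [8,9] uncovered → point at 9; [10,11] uncovered → point at 11; [13,14] uncovered → point at 14; [18,19] uncovered → point at 19; [22,23] uncovered → point at 23; [26,27] uncovered → point at 27.
Points: 7, 9, 11, 14, 19, 23, 27 (7 total).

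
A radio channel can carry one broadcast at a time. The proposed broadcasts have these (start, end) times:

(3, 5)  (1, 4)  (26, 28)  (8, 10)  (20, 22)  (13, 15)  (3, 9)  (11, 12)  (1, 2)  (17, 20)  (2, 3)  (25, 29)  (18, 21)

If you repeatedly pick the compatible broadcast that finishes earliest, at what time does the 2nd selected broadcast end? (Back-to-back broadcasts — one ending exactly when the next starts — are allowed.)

Greedy by earliest finish: after sorting by end time, pick each interval compatible with the last pick.
By end time: (1,2), (2,3), (1,4), (3,5), (3,9), (8,10), (11,12), (13,15), (17,20), (18,21), (20,22), (26,28), (25,29).
Pick (1,2); next start ≥ 2 → (2,3); next start ≥ 3 → (3,5); next start ≥ 5 → (8,10); next start ≥ 10 → (11,12); next start ≥ 12 → (13,15); next start ≥ 15 → (17,20); next start ≥ 20 → (20,22); next start ≥ 22 → (26,28).
Selected: (1,2) (2,3) (3,5) (8,10) (11,12) (13,15) (17,20) (20,22) (26,28)

3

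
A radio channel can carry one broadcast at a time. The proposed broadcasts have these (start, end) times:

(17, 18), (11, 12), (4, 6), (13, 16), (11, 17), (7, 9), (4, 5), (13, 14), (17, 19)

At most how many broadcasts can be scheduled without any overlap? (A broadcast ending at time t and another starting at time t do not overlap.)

5

Sorted by end: (4,5)  (4,6)  (7,9)  (11,12)  (13,14)  (13,16)  (11,17)  (17,18)  (17,19)
take (4,5); take (7,9); take (11,12); take (13,14); skip (11,17); take (17,18).
Selected 5 broadcasts.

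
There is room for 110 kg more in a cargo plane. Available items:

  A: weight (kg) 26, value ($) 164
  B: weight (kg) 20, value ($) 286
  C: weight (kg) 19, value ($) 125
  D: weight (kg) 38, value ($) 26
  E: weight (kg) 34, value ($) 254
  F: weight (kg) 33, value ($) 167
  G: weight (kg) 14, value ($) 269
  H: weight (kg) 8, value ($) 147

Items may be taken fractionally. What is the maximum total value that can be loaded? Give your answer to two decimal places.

Sort by value per unit weight and fill in that order.
Order: G (269/14=19.21) > H (147/8=18.38) > B (286/20=14.30) > E (254/34=7.47) > C (125/19=6.58) > A (164/26=6.31) > F (167/33=5.06) > D (26/38=0.68)
Fill: take G (14 @ 269) → take H (8 @ 147) → take B (20 @ 286) → take E (34 @ 254) → take C (19 @ 125) → take 15/26 of A → 94.62; 110/110 used.
Total value = 1175.62

1175.62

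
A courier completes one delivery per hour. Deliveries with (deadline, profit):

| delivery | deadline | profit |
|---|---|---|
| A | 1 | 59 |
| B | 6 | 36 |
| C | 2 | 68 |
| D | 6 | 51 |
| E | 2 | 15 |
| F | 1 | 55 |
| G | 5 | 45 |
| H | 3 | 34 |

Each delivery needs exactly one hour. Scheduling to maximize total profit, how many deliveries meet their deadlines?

Sort by profit descending; place each in the latest free slot ≤ its deadline.
By profit: C(d2,68), A(d1,59), F(d1,55), D(d6,51), G(d5,45), B(d6,36), H(d3,34), E(d2,15)
C→slot 2; A→slot 1; F skipped; D→slot 6; G→slot 5; B→slot 4; H→slot 3; E skipped.
6 of 8 scheduled.

6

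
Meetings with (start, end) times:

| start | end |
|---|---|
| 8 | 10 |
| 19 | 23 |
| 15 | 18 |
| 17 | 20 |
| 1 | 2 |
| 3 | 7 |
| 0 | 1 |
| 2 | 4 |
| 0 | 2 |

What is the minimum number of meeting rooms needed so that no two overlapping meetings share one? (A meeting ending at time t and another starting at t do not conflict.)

Count concurrent intervals with a sweep; the peak is the room count.
Events (time:±→running): 0:+→1 0:+→2 … peak 2.

2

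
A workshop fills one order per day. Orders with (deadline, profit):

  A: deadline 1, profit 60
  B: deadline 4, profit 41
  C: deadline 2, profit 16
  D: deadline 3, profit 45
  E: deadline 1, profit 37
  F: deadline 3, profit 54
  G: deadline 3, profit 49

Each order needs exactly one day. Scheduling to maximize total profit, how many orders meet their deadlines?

4

Take jobs in profit order; each goes to the latest open slot no later than its deadline.
By profit: A(d1,60), F(d3,54), G(d3,49), D(d3,45), B(d4,41), E(d1,37), C(d2,16)
A→slot 1; F→slot 3; G→slot 2; D skipped; B→slot 4; E skipped; C skipped.
4 of 7 scheduled.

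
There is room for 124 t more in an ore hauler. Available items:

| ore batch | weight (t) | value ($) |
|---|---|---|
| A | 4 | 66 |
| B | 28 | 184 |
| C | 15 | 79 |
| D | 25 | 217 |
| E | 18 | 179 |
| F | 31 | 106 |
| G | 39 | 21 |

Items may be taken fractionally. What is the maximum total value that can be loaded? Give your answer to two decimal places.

Ratios (sorted): A 16.50, E 9.94, D 8.68, B 6.57, C 5.27, F 3.42, G 0.54
take A (4 @ 66); take E (18 @ 179); take D (25 @ 217); take B (28 @ 184); take C (15 @ 79); take F (31 @ 106); take 3/39 of G → 1.62. Capacity used 124/124.
Total value = 832.62

832.62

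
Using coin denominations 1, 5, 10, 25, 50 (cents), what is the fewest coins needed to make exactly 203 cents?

Greedy: take as many of the largest coin as possible, then repeat with the remainder.
203 = 4×50 + 3×1
Total coins = 4 + 3 = 7

7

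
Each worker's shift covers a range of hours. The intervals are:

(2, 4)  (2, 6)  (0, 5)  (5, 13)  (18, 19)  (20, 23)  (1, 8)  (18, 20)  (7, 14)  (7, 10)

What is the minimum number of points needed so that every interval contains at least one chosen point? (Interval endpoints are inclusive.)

Process intervals by earliest right end; each time one isn't hit yet, stab at its right endpoint.
Sorted: [2,4] [0,5] [2,6] [1,8] [7,10] [5,13] [7,14] [18,19] [18,20] [20,23]
{[2,4],[0,5],[2,6],[1,8]} hit by 4; {[7,10],[5,13],[7,14]} hit by 10; {[18,19],[18,20]} hit by 19; {[20,23]} hit by 23.
Points: 4, 10, 19, 23 (4 total).

4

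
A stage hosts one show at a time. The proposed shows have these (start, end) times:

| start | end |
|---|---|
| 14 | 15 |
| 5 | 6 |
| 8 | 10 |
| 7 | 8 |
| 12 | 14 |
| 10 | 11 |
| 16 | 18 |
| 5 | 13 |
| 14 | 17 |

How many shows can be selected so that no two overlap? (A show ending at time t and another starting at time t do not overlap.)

By end time: (5,6), (7,8), (8,10), (10,11), (5,13), (12,14), (14,15), (14,17), (16,18).
Pick (5,6); next start ≥ 6 → (7,8); next start ≥ 8 → (8,10); next start ≥ 10 → (10,11); next start ≥ 11 → (12,14); next start ≥ 14 → (14,15); next start ≥ 15 → (16,18).
Selected 7 shows.

7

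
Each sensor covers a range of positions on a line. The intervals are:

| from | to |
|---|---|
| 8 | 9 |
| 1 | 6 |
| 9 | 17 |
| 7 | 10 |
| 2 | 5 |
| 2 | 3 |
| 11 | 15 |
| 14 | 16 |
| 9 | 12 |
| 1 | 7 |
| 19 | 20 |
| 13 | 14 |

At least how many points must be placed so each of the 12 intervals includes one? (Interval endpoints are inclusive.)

By right end: [2,3]  [2,5]  [1,6]  [1,7]  [8,9]  [7,10]  [9,12]  [13,14]  [11,15]  [14,16]  [9,17]  [19,20]
[2,3] uncovered → point at 3; [8,9] uncovered → point at 9; [13,14] uncovered → point at 14; [19,20] uncovered → point at 20.
Points: 3, 9, 14, 20 (4 total).

4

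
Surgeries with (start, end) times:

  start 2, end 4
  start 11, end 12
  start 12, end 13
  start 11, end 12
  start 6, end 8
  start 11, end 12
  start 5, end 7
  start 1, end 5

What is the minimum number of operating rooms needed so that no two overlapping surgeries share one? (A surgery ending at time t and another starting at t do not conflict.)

Events (time:±→running): 1:+→1 2:+→2 4:-→1 5:-→0 5:+→1 6:+→2 7:-→1 8:-→0 11:+→1 11:+→2 11:+→3 … peak 3.

3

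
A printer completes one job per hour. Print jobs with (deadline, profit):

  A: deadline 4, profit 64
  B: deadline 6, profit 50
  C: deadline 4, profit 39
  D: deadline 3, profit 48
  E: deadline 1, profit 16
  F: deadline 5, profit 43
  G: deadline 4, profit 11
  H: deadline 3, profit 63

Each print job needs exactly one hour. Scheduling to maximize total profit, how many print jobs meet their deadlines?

6

Sort by profit descending; place each in the latest free slot ≤ its deadline.
By profit: A(d4,64), H(d3,63), B(d6,50), D(d3,48), F(d5,43), C(d4,39), E(d1,16), G(d4,11)
A→slot 4; H→slot 3; B→slot 6; D→slot 2; F→slot 5; C→slot 1; E skipped; G skipped.
6 of 8 scheduled.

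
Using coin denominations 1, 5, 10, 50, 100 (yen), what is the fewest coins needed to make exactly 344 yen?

11

Greedy: take as many of the largest coin as possible, then repeat with the remainder.
344 − 3×100→44 − 4×10→4 − 4×1→0
Total coins = 3 + 4 + 4 = 11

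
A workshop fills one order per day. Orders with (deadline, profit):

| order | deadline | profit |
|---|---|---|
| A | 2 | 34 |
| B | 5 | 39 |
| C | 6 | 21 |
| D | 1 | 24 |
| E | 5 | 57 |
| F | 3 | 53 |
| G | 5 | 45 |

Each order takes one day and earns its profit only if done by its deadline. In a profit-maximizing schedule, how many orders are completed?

6

Profit order: E=57 F=53 G=45 B=39 A=34 D=24 C=21
Assign: E→slot 5, F→slot 3, G→slot 4, B→slot 2, A→slot 1, D skipped, C→slot 6.
Slots: [1:A] [2:B] [3:F] [4:G] [5:E] [6:C]
6 of 7 scheduled.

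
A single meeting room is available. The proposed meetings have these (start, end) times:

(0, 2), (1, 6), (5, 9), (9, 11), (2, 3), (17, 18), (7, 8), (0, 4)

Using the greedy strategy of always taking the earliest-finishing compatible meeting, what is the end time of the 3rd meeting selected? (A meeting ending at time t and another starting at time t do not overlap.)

By end time: (0,2), (2,3), (0,4), (1,6), (7,8), (5,9), (9,11), (17,18).
Pick (0,2); next start ≥ 2 → (2,3); next start ≥ 3 → (7,8); next start ≥ 8 → (9,11); next start ≥ 11 → (17,18).
Selected: (0,2) (2,3) (7,8) (9,11) (17,18)

8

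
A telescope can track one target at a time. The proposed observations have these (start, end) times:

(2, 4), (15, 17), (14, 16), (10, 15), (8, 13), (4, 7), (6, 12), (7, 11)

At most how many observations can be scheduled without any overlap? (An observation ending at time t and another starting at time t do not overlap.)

Sorted by end: (2,4)  (4,7)  (7,11)  (6,12)  (8,13)  (10,15)  (14,16)  (15,17)
take (2,4); take (4,7); take (7,11); skip (6,12); skip (8,13); take (14,16).
Selected 4 observations.

4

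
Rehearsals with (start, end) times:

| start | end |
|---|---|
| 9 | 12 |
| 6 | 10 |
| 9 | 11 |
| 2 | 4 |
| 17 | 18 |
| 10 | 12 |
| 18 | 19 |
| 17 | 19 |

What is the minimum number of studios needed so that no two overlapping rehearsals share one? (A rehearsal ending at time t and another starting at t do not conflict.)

Events (time:±→running): 2:+→1 4:-→0 6:+→1 9:+→2 9:+→3 … peak 3.

3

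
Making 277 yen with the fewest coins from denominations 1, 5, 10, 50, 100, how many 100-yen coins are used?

2

Use the largest denomination that fits, subtract, and repeat.
277 − 2×100→77 − 1×50→27 − 2×10→7 − 1×5→2 − 2×1→0
Count of 100: 2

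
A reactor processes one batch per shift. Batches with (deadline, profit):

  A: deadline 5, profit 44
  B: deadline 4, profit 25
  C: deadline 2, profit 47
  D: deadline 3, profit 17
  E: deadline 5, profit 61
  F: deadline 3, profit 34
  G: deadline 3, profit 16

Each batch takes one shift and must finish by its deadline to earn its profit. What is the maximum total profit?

Sort by profit descending; place each in the latest free slot ≤ its deadline.
By profit: E(d5,61), C(d2,47), A(d5,44), F(d3,34), B(d4,25), D(d3,17), G(d3,16)
E→slot 5; C→slot 2; A→slot 4; F→slot 3; B→slot 1; D skipped; G skipped.
Profit = 25 + 47 + 34 + 44 + 61 = 211

211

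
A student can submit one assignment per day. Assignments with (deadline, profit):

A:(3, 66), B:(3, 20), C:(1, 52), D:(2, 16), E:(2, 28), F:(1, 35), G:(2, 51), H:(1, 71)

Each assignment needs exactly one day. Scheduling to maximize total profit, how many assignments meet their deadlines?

Sort by profit descending; place each in the latest free slot ≤ its deadline.
Profit order: H=71 A=66 C=52 G=51 F=35 E=28 B=20 D=16
Assign: H→slot 1, A→slot 3, C skipped, G→slot 2, F skipped, E skipped, B skipped, D skipped.
Slots: [1:H] [2:G] [3:A]
3 of 8 scheduled.

3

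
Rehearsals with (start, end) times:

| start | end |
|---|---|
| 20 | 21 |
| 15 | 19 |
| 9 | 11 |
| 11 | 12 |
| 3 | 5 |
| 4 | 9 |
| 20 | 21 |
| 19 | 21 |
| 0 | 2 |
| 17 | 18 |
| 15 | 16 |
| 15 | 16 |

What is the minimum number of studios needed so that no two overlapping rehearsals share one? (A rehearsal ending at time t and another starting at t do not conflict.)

3

Count concurrent intervals with a sweep; the peak is the room count.
starts: [0, 3, 4, 9, 11, 15, 15, 15, 17, 19, 20, 20]
ends:   [2, 5, 9, 11, 12, 16, 16, 18, 19, 21, 21, 21]
s0→1 e2→0 s3→1 s4→2 e5→1 e9→0 s9→1 e11→0 s11→1 e12→0 s15→1 s15→2 s15→3  — peak 3.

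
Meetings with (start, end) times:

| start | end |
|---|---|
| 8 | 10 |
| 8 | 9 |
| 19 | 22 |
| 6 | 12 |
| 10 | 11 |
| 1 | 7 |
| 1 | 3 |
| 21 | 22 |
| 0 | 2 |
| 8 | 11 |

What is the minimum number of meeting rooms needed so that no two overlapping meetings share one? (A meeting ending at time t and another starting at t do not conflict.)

4

The answer is the maximum number of intervals overlapping at any instant.
Events (time:±→running): 0:+→1 1:+→2 1:+→3 2:-→2 3:-→1 6:+→2 7:-→1 8:+→2 8:+→3 8:+→4 … peak 4.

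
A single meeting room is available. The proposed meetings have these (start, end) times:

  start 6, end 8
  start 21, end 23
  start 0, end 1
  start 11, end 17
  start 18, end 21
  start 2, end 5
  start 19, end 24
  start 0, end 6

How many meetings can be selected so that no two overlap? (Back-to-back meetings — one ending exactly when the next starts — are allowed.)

Sort by end time and greedily take each interval whose start is ≥ the last chosen end.
Sorted by end: (0,1)  (2,5)  (0,6)  (6,8)  (11,17)  (18,21)  (21,23)  (19,24)
take (0,1); take (2,5); skip (0,6); take (6,8); take (11,17); take (18,21); take (21,23).
Selected 6 meetings.

6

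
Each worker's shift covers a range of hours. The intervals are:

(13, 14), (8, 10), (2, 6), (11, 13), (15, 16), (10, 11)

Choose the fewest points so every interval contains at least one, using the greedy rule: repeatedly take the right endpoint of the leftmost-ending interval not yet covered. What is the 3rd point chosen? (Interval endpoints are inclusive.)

Sorted: [2,6] [8,10] [10,11] [11,13] [13,14] [15,16]
{[2,6]} hit by 6; {[8,10],[10,11]} hit by 10; {[11,13],[13,14]} hit by 13; {[15,16]} hit by 16.
Points: 6, 10, 13, 16 (4 total).

13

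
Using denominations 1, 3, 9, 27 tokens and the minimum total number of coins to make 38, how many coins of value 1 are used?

38 = 1×27 + 1×9 + 2×1
Count of 1: 2

2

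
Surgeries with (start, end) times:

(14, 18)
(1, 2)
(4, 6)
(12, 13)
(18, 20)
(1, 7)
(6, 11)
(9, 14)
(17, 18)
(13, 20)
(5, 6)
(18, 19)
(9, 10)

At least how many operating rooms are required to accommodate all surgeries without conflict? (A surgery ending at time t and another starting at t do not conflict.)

3

The answer is the maximum number of intervals overlapping at any instant.
starts: [1, 1, 4, 5, 6, 9, 9, 12, 13, 14, 17, 18, 18]
ends:   [2, 6, 6, 7, 10, 11, 13, 14, 18, 18, 19, 20, 20]
s1→1 s1→2 e2→1 s4→2 s5→3  — peak 3.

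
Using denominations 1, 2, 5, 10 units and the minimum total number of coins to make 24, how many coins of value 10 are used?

2

Use the largest denomination that fits, subtract, and repeat.
24 = 2×10 + 2×2
Count of 10: 2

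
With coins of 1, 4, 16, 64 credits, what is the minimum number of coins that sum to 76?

76 − 1×64→12 − 3×4→0
Total coins = 1 + 3 = 4

4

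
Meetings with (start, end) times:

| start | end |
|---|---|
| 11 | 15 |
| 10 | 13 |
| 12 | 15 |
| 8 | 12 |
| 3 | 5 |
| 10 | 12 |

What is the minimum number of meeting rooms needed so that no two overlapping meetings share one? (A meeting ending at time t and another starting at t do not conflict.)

4

Events (time:±→running): 3:+→1 5:-→0 8:+→1 10:+→2 10:+→3 11:+→4 … peak 4.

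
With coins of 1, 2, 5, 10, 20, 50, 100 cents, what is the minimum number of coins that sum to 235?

Use the largest denomination that fits, subtract, and repeat.
235 = 2×100 + 1×20 + 1×10 + 1×5
Total coins = 2 + 1 + 1 + 1 = 5

5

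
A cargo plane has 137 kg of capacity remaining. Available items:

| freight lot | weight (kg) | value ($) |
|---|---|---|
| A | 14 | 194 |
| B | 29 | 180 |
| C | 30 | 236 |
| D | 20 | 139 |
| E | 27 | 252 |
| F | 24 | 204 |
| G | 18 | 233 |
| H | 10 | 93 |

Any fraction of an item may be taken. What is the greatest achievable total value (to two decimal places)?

Order: A (194/14=13.86) > G (233/18=12.94) > E (252/27=9.33) > H (93/10=9.30) > F (204/24=8.50) > C (236/30=7.87) > D (139/20=6.95) > B (180/29=6.21)
Fill: take A (14 @ 194) → take G (18 @ 233) → take E (27 @ 252) → take H (10 @ 93) → take F (24 @ 204) → take C (30 @ 236) → take 14/20 of D → 97.30; 137/137 used.
Total value = 1309.30

1309.30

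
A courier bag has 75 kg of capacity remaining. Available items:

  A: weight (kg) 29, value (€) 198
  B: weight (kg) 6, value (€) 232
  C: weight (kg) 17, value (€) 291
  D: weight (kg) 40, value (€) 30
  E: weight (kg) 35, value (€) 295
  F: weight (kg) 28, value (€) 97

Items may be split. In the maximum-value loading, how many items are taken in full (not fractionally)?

Ratios (sorted): B 38.67, C 17.12, E 8.43, A 6.83, F 3.46, D 0.75
take B (6 @ 232); take C (17 @ 291); take E (35 @ 295); take 17/29 of A → 116.07. Capacity used 75/75.
3 item(s) taken whole; one partial (take 17/29 of A).

3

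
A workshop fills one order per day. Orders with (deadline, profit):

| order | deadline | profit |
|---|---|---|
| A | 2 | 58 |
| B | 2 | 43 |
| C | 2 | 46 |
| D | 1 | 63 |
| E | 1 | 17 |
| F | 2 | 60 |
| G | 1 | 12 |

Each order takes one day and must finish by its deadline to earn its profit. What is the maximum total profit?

Take jobs in profit order; each goes to the latest open slot no later than its deadline.
By profit: D(d1,63), F(d2,60), A(d2,58), C(d2,46), B(d2,43), E(d1,17), G(d1,12)
D→slot 1; F→slot 2; A skipped; C skipped; B skipped; E skipped; G skipped.
Profit = 63 + 60 = 123

123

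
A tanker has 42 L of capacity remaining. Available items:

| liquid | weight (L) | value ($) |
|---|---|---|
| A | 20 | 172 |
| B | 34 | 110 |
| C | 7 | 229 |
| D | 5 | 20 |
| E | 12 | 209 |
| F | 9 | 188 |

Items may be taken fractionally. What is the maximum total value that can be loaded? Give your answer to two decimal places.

Sort by value per unit weight and fill in that order.
Order: C (229/7=32.71) > F (188/9=20.89) > E (209/12=17.42) > A (172/20=8.60) > D (20/5=4.00) > B (110/34=3.24)
Fill: take C (7 @ 229) → take F (9 @ 188) → take E (12 @ 209) → take 14/20 of A → 120.40; 42/42 used.
Total value = 746.40

746.40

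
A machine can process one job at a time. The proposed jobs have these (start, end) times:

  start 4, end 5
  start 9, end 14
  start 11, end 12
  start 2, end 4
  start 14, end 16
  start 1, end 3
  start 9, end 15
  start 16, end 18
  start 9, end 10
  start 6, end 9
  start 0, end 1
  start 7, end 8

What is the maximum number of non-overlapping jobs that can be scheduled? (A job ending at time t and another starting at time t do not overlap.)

Sort by end time and greedily take each interval whose start is ≥ the last chosen end.
By end time: (0,1), (1,3), (2,4), (4,5), (7,8), (6,9), (9,10), (11,12), (9,14), (9,15), (14,16), (16,18).
Pick (0,1); next start ≥ 1 → (1,3); next start ≥ 3 → (4,5); next start ≥ 5 → (7,8); next start ≥ 8 → (9,10); next start ≥ 10 → (11,12); next start ≥ 12 → (14,16); next start ≥ 16 → (16,18).
Selected 8 jobs.

8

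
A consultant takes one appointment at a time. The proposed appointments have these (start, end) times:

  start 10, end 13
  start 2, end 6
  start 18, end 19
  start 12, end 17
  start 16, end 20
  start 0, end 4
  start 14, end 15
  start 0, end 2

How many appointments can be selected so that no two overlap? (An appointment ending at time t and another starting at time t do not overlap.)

5

Sorted by end: (0,2)  (0,4)  (2,6)  (10,13)  (14,15)  (12,17)  (18,19)  (16,20)
take (0,2); take (2,6); take (10,13); take (14,15); take (18,19); skip (16,20).
Selected 5 appointments.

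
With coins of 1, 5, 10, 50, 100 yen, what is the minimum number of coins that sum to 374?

374 − 3×100→74 − 1×50→24 − 2×10→4 − 4×1→0
Total coins = 3 + 1 + 2 + 4 = 10

10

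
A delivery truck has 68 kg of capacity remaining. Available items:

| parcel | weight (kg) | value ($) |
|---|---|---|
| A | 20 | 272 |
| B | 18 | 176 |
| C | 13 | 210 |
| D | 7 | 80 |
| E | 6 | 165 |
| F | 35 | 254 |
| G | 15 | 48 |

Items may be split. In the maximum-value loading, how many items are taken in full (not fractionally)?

Greedy by value/weight ratio, highest first.
Ratios (sorted): E 27.50, C 16.15, A 13.60, D 11.43, B 9.78, F 7.26, G 3.20
take E (6 @ 165); take C (13 @ 210); take A (20 @ 272); take D (7 @ 80); take B (18 @ 176); take 4/35 of F → 29.03. Capacity used 68/68.
5 item(s) taken whole; one partial (take 4/35 of F).

5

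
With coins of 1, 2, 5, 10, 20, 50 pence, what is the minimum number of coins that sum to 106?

4

Use the largest denomination that fits, subtract, and repeat.
106 − 2×50→6 − 1×5→1 − 1×1→0
Total coins = 2 + 1 + 1 = 4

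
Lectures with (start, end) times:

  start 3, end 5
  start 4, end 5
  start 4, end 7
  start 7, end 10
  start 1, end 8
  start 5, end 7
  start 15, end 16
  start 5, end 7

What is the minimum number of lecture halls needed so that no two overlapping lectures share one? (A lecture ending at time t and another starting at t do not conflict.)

4

Count concurrent intervals with a sweep; the peak is the room count.
Events (time:±→running): 1:+→1 3:+→2 4:+→3 4:+→4 … peak 4.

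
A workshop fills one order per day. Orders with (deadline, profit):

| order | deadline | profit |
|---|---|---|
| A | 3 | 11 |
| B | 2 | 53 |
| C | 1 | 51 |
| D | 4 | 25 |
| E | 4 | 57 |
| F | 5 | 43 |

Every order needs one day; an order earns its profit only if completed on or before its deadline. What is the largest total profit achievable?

By profit: E(d4,57), B(d2,53), C(d1,51), F(d5,43), D(d4,25), A(d3,11)
E→slot 4; B→slot 2; C→slot 1; F→slot 5; D→slot 3; A skipped.
Profit = 51 + 53 + 25 + 57 + 43 = 229

229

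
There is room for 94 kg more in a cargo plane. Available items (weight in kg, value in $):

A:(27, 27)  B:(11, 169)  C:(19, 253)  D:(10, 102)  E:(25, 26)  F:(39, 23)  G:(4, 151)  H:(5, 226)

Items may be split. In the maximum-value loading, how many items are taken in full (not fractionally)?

Greedy by value/weight ratio, highest first.
Order: H (226/5=45.20) > G (151/4=37.75) > B (169/11=15.36) > C (253/19=13.32) > D (102/10=10.20) > E (26/25=1.04) > A (27/27=1.00) > F (23/39=0.59)
Fill: take H (5 @ 226) → take G (4 @ 151) → take B (11 @ 169) → take C (19 @ 253) → take D (10 @ 102) → take E (25 @ 26) → take 20/27 of A → 20.00; 94/94 used.
6 item(s) taken whole; one partial (take 20/27 of A).

6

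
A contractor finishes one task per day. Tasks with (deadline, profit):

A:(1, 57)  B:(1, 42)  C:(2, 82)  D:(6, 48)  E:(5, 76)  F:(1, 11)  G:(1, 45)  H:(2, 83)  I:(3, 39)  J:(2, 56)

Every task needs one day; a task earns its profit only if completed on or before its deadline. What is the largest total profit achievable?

328

Take jobs in profit order; each goes to the latest open slot no later than its deadline.
Profit order: H=83 C=82 E=76 A=57 J=56 D=48 G=45 B=42 I=39 F=11
Assign: H→slot 2, C→slot 1, E→slot 5, A skipped, J skipped, D→slot 6, G skipped, B skipped, I→slot 3, F skipped.
Slots: [1:C] [2:H] [3:I] [5:E] [6:D]
Profit = 82 + 83 + 39 + 76 + 48 = 328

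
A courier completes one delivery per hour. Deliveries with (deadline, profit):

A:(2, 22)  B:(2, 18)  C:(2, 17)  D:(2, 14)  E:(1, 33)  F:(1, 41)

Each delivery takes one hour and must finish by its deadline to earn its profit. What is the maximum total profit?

63

Sort by profit descending; place each in the latest free slot ≤ its deadline.
By profit: F(d1,41), E(d1,33), A(d2,22), B(d2,18), C(d2,17), D(d2,14)
F→slot 1; E skipped; A→slot 2; B skipped; C skipped; D skipped.
Profit = 41 + 22 = 63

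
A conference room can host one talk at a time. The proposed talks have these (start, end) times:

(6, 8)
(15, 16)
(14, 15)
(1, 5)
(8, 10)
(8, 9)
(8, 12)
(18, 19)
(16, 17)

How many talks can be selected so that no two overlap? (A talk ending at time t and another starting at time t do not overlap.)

7

Sort by end time and greedily take each interval whose start is ≥ the last chosen end.
By end time: (1,5), (6,8), (8,9), (8,10), (8,12), (14,15), (15,16), (16,17), (18,19).
Pick (1,5); next start ≥ 5 → (6,8); next start ≥ 8 → (8,9); next start ≥ 9 → (14,15); next start ≥ 15 → (15,16); next start ≥ 16 → (16,17); next start ≥ 17 → (18,19).
Selected 7 talks.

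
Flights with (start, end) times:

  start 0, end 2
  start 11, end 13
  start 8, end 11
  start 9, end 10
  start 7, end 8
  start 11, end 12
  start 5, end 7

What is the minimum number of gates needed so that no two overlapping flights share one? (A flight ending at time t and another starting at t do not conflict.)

2

Count concurrent intervals with a sweep; the peak is the room count.
starts: [0, 5, 7, 8, 9, 11, 11]
ends:   [2, 7, 8, 10, 11, 12, 13]
s0→1 e2→0 s5→1 e7→0 s7→1 e8→0 s8→1 s9→2  — peak 2.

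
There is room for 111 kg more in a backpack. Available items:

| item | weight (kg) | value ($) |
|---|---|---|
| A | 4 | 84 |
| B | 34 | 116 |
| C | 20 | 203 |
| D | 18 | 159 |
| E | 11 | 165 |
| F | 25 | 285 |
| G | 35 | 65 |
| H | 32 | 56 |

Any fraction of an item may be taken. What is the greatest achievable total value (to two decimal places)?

1008.59

Greedy by value/weight ratio, highest first.
Order: A (84/4=21.00) > E (165/11=15.00) > F (285/25=11.40) > C (203/20=10.15) > D (159/18=8.83) > B (116/34=3.41) > G (65/35=1.86) > H (56/32=1.75)
Fill: take A (4 @ 84) → take E (11 @ 165) → take F (25 @ 285) → take C (20 @ 203) → take D (18 @ 159) → take 33/34 of B → 112.59; 111/111 used.
Total value = 1008.59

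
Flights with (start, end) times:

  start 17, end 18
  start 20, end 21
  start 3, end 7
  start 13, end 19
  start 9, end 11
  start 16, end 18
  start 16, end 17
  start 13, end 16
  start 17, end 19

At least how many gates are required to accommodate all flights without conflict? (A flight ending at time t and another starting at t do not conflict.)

starts: [3, 9, 13, 13, 16, 16, 17, 17, 20]
ends:   [7, 11, 16, 17, 18, 18, 19, 19, 21]
s3→1 e7→0 s9→1 e11→0 s13→1 s13→2 e16→1 s16→2 s16→3 e17→2 s17→3 s17→4  — peak 4.

4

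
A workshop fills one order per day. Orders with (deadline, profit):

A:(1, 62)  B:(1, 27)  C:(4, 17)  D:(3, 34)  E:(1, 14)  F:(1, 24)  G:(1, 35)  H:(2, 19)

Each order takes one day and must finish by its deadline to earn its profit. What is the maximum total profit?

132

By profit: A(d1,62), G(d1,35), D(d3,34), B(d1,27), F(d1,24), H(d2,19), C(d4,17), E(d1,14)
A→slot 1; G skipped; D→slot 3; B skipped; F skipped; H→slot 2; C→slot 4; E skipped.
Profit = 62 + 19 + 34 + 17 = 132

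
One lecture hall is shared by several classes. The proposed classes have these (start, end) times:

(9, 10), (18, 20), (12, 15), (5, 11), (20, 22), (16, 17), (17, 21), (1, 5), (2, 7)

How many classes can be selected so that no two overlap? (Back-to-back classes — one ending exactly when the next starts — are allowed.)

Greedy by earliest finish: after sorting by end time, pick each interval compatible with the last pick.
Sorted by end: (1,5)  (2,7)  (9,10)  (5,11)  (12,15)  (16,17)  (18,20)  (17,21)  (20,22)
take (1,5); skip (2,7); take (9,10); take (12,15); take (16,17); take (18,20); skip (17,21); take (20,22).
Selected 6 classes.

6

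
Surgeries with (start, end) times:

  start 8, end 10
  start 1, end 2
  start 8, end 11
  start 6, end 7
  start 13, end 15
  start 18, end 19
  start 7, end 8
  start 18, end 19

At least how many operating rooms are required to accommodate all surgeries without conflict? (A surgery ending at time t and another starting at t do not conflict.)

The answer is the maximum number of intervals overlapping at any instant.
Events (time:±→running): 1:+→1 2:-→0 6:+→1 7:-→0 7:+→1 8:-→0 8:+→1 8:+→2 … peak 2.

2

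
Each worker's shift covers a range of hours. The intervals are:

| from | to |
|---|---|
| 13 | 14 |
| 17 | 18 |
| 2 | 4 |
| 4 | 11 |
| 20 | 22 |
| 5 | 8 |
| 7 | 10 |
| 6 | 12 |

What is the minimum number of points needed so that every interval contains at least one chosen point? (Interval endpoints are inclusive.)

5

Sorted: [2,4] [5,8] [7,10] [4,11] [6,12] [13,14] [17,18] [20,22]
{[2,4]} hit by 4; {[5,8],[7,10],[4,11],[6,12]} hit by 8; {[13,14]} hit by 14; {[17,18]} hit by 18; {[20,22]} hit by 22.
Points: 4, 8, 14, 18, 22 (5 total).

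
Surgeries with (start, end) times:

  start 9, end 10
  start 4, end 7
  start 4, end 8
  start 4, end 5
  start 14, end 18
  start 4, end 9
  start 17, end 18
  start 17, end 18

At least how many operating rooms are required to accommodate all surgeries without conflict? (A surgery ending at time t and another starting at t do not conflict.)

4

starts: [4, 4, 4, 4, 9, 14, 17, 17]
ends:   [5, 7, 8, 9, 10, 18, 18, 18]
s4→1 s4→2 s4→3 s4→4  — peak 4.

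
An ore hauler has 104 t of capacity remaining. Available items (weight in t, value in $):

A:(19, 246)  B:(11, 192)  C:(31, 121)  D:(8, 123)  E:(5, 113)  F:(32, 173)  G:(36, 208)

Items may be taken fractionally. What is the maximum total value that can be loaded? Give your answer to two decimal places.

Sort by value per unit weight and fill in that order.
Order: E (113/5=22.60) > B (192/11=17.45) > D (123/8=15.38) > A (246/19=12.95) > G (208/36=5.78) > F (173/32=5.41) > C (121/31=3.90)
Fill: take E (5 @ 113) → take B (11 @ 192) → take D (8 @ 123) → take A (19 @ 246) → take G (36 @ 208) → take 25/32 of F → 135.16; 104/104 used.
Total value = 1017.16

1017.16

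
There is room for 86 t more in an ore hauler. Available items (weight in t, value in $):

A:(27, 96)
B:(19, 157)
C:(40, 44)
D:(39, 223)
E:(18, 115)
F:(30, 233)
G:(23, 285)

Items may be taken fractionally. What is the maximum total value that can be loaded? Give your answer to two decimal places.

Sort by value per unit weight and fill in that order.
Order: G (285/23=12.39) > B (157/19=8.26) > F (233/30=7.77) > E (115/18=6.39) > D (223/39=5.72) > A (96/27=3.56) > C (44/40=1.10)
Fill: take G (23 @ 285) → take B (19 @ 157) → take F (30 @ 233) → take 14/18 of E → 89.44; 86/86 used.
Total value = 764.44

764.44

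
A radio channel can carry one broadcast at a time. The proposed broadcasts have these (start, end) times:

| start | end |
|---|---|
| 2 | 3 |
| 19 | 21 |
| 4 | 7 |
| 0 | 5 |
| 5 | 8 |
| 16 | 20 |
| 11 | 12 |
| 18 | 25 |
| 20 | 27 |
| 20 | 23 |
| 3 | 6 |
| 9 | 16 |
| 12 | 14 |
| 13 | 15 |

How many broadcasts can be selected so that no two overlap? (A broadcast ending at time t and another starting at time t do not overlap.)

Order by finish time; keep every interval that doesn't clash with the previous kept one.
By end time: (2,3), (0,5), (3,6), (4,7), (5,8), (11,12), (12,14), (13,15), (9,16), (16,20), (19,21), (20,23), (18,25), (20,27).
Pick (2,3); next start ≥ 3 → (3,6); next start ≥ 6 → (11,12); next start ≥ 12 → (12,14); next start ≥ 14 → (16,20); next start ≥ 20 → (20,23).
Selected 6 broadcasts.

6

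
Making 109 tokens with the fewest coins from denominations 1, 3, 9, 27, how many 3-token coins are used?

Use the largest denomination that fits, subtract, and repeat.
109 = 4×27 + 1×1
Count of 3: 0

0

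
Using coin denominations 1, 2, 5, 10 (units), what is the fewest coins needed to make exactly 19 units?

4

Use the largest denomination that fits, subtract, and repeat.
19 = 1×10 + 1×5 + 2×2
Total coins = 1 + 1 + 2 = 4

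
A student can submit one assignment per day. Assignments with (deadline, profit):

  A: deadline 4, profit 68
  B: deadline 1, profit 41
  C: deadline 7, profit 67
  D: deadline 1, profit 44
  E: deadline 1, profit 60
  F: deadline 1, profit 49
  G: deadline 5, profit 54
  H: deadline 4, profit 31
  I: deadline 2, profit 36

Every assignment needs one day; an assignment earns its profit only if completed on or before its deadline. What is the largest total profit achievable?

316

Sort by profit descending; place each in the latest free slot ≤ its deadline.
Profit order: A=68 C=67 E=60 G=54 F=49 D=44 B=41 I=36 H=31
Assign: A→slot 4, C→slot 7, E→slot 1, G→slot 5, F skipped, D skipped, B skipped, I→slot 2, H→slot 3.
Slots: [1:E] [2:I] [3:H] [4:A] [5:G] [7:C]
Profit = 60 + 36 + 31 + 68 + 54 + 67 = 316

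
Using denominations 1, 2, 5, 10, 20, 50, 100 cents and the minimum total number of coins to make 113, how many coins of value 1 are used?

Use the largest denomination that fits, subtract, and repeat.
113 − 1×100→13 − 1×10→3 − 1×2→1 − 1×1→0
Count of 1: 1

1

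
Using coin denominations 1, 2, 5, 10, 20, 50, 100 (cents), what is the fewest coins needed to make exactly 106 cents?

3

Greedy: take as many of the largest coin as possible, then repeat with the remainder.
106 = 1×100 + 1×5 + 1×1
Total coins = 1 + 1 + 1 = 3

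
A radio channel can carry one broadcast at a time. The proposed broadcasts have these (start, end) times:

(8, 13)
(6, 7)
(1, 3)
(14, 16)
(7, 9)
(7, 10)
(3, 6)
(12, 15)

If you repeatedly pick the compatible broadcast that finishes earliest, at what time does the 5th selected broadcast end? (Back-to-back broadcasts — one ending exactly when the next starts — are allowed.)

15

By end time: (1,3), (3,6), (6,7), (7,9), (7,10), (8,13), (12,15), (14,16).
Pick (1,3); next start ≥ 3 → (3,6); next start ≥ 6 → (6,7); next start ≥ 7 → (7,9); next start ≥ 9 → (12,15).
Selected: (1,3) (3,6) (6,7) (7,9) (12,15)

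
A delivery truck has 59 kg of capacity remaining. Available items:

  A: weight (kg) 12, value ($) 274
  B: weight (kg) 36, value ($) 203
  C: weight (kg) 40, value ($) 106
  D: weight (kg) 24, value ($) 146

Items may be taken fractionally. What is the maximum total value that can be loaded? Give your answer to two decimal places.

Order: A (274/12=22.83) > D (146/24=6.08) > B (203/36=5.64) > C (106/40=2.65)
Fill: take A (12 @ 274) → take D (24 @ 146) → take 23/36 of B → 129.69; 59/59 used.
Total value = 549.69

549.69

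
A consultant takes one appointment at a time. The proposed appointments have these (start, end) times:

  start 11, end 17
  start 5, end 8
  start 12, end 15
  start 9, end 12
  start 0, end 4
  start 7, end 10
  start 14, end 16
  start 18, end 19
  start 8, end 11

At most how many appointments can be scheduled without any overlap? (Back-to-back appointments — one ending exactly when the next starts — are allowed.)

Greedy by earliest finish: after sorting by end time, pick each interval compatible with the last pick.
Sorted by end: (0,4)  (5,8)  (7,10)  (8,11)  (9,12)  (12,15)  (14,16)  (11,17)  (18,19)
take (0,4); take (5,8); take (8,11); take (12,15); take (18,19).
Selected 5 appointments.

5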